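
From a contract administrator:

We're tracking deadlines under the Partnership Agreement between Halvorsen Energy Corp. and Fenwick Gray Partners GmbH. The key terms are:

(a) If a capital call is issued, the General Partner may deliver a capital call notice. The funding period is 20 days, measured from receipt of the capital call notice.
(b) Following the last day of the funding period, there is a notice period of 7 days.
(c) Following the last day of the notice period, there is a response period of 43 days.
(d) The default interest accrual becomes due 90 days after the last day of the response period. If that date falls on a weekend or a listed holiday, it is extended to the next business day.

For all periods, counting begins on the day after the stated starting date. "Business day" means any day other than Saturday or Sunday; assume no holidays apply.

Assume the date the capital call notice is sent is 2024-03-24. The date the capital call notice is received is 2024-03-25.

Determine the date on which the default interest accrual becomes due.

2024-09-02

The last day of the funding period: 20 calendar days after 2024-03-25 is 2024-04-14.
The last day of the notice period: 7 calendar days after 2024-04-14 is 2024-04-21.
The last day of the response period: 43 calendar days after 2024-04-21 is 2024-06-03.
The date on which the default interest accrual becomes due: 2024-06-03 + 90 days = 2024-09-01. That falls on a Sunday, so it rolls to the next business day, Monday, 2024-09-02.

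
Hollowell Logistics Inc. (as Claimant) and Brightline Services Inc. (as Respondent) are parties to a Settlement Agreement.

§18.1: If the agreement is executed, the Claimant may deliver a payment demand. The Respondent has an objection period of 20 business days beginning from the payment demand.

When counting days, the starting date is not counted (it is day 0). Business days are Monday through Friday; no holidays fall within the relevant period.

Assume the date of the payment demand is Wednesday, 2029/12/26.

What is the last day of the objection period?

The last day of the objection period: 20 business days after Wednesday, 2029/12/26, skipping weekends — Dec 27, Dec 28, Dec 31, Jan 1, …, Jan 21, Jan 22, Jan 23 — lands on Wednesday, 2030/01/23.

2030/01/23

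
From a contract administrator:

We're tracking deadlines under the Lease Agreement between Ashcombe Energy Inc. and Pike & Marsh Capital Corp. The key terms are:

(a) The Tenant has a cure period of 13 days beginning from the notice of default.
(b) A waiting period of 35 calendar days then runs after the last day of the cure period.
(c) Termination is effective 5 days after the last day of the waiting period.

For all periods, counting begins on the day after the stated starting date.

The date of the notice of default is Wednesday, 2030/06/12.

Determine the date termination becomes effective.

2030/08/04

The last day of the cure period: 2030/06/12 + 13 days = 2030/06/25.
The last day of the waiting period: 2030/06/25 + 35 days = 2030/07/30.
Adding 5 calendar days to 2030/07/30 gives 2030/08/04, which is the date termination becomes effective.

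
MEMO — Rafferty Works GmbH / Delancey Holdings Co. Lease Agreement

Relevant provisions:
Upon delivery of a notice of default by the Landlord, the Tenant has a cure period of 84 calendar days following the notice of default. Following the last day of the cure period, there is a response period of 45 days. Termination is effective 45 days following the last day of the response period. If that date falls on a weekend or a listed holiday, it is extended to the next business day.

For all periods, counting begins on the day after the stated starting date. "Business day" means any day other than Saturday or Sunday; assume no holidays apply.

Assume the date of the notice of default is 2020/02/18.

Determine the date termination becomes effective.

2020/08/10

The last day of the cure period: 2020/02/18 + 84 days = 2020/05/12.
The last day of the response period: 2020/05/12 + 45 days = 2020/06/26.
Adding 45 calendar days to 2020/06/26 gives 2020/08/10, which is the date termination becomes effective. 2020/08/10 is a Monday, so no roll-forward applies.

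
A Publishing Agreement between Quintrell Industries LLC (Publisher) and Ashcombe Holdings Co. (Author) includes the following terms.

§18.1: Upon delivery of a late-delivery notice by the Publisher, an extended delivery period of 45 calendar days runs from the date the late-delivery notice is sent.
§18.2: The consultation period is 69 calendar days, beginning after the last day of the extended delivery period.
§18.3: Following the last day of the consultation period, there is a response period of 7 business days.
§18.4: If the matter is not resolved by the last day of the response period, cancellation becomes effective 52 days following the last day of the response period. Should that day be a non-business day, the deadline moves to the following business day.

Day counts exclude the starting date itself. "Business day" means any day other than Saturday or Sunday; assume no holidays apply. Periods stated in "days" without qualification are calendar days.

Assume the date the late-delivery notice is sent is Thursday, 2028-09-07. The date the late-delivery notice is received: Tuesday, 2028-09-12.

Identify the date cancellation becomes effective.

The last day of the extended delivery period: 2028-09-07 + 45 days = 2028-10-22.
Adding 69 calendar days to 2028-10-22 gives 2028-12-30, which is the last day of the consultation period.
From Saturday, 2028-12-30, 7 business days (Jan 1, Jan 2, Jan 3, Jan 4, Jan 5, Jan 8, Jan 9, skipping weekends) brings us to Tuesday, 2029-01-09, which is the last day of the response period.
The date cancellation becomes effective: 2029-01-09 + 52 days = 2029-03-02. 2029-03-02 is a Friday, so no roll-forward applies.

2029-03-02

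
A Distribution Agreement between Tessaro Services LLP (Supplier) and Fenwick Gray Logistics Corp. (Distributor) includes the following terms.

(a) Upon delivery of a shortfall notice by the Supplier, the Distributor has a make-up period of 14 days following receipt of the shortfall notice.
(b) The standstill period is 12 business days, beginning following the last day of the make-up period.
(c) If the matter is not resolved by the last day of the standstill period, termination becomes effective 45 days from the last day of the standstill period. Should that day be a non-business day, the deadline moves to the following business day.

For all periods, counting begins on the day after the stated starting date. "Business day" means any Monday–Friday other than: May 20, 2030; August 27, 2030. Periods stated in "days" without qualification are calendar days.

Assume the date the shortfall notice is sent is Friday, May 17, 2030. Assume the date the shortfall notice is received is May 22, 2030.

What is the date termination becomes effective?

The last day of the make-up period: May 22, 2030 + 14 days = June 5, 2030.
The last day of the standstill period: 12 business days after Wednesday, June 5, 2030, skipping weekends — Jun 6, Jun 7, Jun 10, Jun 11, …, Jun 19, Jun 20, Jun 21 — lands on Friday, June 21, 2030.
The date termination becomes effective: 45 calendar days after June 21, 2030 is August 5, 2030. August 5, 2030 is a Monday and is not a listed holiday, so no roll-forward applies.

August 5, 2030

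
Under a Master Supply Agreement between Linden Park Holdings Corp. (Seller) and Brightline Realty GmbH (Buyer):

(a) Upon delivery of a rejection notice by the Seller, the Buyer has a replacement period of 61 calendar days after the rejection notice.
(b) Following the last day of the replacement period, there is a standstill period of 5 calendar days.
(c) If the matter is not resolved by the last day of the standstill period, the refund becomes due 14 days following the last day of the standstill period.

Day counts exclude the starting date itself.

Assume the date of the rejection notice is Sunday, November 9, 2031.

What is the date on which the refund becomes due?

January 28, 2032

The last day of the replacement period: November 9, 2031 + 61 days = January 9, 2032.
Adding 5 calendar days to January 9, 2032 gives January 14, 2032, which is the last day of the standstill period.
Adding 14 calendar days to January 14, 2032 gives January 28, 2032, which is the date on which the refund becomes due.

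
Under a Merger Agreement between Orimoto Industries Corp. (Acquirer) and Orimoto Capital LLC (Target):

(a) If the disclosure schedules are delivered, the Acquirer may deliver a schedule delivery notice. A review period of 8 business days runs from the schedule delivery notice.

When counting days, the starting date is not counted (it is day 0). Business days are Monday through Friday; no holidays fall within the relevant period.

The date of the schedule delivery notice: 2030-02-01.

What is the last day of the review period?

From Friday, 2030-02-01, 8 business days (Feb 4, Feb 5, Feb 6, Feb 7, Feb 8, Feb 11, Feb 12, Feb 13, skipping weekends) brings us to Wednesday, 2030-02-13, which is the last day of the review period.

2030-02-13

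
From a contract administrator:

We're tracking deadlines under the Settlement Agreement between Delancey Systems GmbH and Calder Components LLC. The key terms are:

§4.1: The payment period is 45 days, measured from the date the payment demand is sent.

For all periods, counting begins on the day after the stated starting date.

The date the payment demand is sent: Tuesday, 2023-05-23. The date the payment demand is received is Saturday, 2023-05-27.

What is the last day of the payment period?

2023-07-07

Adding 45 calendar days to 2023-05-23 gives 2023-07-07, which is the last day of the payment period.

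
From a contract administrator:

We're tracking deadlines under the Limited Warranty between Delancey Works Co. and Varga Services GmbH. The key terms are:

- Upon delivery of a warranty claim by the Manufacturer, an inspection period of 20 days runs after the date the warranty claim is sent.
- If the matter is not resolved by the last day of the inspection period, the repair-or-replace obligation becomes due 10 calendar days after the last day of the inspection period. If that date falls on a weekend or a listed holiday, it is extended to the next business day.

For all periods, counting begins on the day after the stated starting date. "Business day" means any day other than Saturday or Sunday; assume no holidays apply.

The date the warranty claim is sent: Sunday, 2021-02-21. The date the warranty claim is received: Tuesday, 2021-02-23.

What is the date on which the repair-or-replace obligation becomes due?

The last day of the inspection period: 20 calendar days after 2021-02-21 is 2021-03-13.
The date on which the repair-or-replace obligation becomes due: 10 calendar days after 2021-03-13 is 2021-03-23. 2021-03-23 is a Tuesday, so no roll-forward applies.

2021-03-23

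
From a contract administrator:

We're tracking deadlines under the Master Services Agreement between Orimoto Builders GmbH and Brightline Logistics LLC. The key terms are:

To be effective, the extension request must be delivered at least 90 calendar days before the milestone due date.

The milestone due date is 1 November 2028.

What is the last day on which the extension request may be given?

3 August 2028

Counting back 90 calendar days from 1 November 2028 gives 3 August 2028.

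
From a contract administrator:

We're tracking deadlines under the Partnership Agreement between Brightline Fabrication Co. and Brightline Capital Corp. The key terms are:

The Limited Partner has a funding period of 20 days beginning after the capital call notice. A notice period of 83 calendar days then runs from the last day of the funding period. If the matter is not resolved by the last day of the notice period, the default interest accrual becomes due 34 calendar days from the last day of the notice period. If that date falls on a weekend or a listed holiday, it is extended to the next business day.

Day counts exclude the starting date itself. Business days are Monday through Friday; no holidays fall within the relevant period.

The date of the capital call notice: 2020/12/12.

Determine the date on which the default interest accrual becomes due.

2021/04/28

The last day of the funding period: 2020/12/12 + 20 days = 2021/01/01.
The last day of the notice period: 83 calendar days after 2021/01/01 is 2021/03/25.
Adding 34 calendar days to 2021/03/25 gives 2021/04/28, which is the date on which the default interest accrual becomes due. 2021/04/28 is a Wednesday, so no roll-forward applies.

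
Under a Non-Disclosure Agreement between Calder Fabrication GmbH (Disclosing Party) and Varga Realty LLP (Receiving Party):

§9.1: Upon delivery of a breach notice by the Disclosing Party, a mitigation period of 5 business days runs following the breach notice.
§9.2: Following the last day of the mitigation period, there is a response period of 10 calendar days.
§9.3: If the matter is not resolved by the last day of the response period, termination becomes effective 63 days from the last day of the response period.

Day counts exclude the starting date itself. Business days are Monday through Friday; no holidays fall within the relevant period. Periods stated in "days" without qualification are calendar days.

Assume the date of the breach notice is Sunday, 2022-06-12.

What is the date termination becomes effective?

2022-08-29

From Sunday, 2022-06-12, 5 business days (Jun 13, Jun 14, Jun 15, Jun 16, Jun 17, skipping weekends) brings us to Friday, 2022-06-17, which is the last day of the mitigation period.
Adding 10 calendar days to 2022-06-17 gives 2022-06-27, which is the last day of the response period.
The date termination becomes effective: 63 calendar days after 2022-06-27 is 2022-08-29.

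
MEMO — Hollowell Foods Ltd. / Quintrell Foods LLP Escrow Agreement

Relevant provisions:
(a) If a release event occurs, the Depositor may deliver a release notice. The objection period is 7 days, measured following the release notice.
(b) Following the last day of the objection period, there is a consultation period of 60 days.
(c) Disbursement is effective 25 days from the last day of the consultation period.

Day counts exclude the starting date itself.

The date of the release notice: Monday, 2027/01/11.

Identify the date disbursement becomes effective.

The last day of the objection period: 7 calendar days after 2027/01/11 is 2027/01/18.
Adding 60 calendar days to 2027/01/18 gives 2027/03/19, which is the last day of the consultation period.
Adding 25 calendar days to 2027/03/19 gives 2027/04/13, which is the date disbursement becomes effective.

2027/04/13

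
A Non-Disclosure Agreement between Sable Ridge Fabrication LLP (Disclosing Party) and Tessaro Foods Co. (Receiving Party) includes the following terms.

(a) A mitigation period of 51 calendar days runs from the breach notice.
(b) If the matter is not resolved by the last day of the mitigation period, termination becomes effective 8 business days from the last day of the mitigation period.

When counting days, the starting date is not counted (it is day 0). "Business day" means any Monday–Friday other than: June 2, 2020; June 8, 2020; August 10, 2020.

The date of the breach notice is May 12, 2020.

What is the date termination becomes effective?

July 14, 2020

The last day of the mitigation period: 51 calendar days after May 12, 2020 is July 2, 2020.
The date termination becomes effective: 8 business days after Thursday, July 2, 2020, skipping weekends — Jul 3, Jul 6, Jul 7, Jul 8, Jul 9, Jul 10, Jul 13, Jul 14 — lands on Tuesday, July 14, 2020.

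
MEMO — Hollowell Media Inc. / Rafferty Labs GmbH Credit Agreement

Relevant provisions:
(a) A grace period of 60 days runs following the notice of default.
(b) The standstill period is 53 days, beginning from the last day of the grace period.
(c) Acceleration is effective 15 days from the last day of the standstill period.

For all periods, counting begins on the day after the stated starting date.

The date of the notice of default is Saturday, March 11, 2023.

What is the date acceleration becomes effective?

July 17, 2023

The last day of the grace period: March 11, 2023 + 60 days = May 10, 2023.
The last day of the standstill period: 53 calendar days after May 10, 2023 is July 2, 2023.
The date acceleration becomes effective: 15 calendar days after July 2, 2023 is July 17, 2023.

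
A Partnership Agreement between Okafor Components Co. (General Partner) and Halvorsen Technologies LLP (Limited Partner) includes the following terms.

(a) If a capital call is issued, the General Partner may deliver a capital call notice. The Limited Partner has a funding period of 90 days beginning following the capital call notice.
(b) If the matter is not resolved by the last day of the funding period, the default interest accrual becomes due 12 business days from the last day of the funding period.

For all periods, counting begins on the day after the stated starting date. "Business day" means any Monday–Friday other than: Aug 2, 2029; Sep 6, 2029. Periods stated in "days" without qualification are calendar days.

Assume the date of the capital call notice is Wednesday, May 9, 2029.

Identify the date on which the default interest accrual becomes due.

Aug 23, 2029

The last day of the funding period: 90 calendar days after May 9, 2029 is Aug 7, 2029.
From Tuesday, Aug 7, 2029, 12 business days (Aug 8, Aug 9, Aug 10, Aug 13, …, Aug 21, Aug 22, Aug 23, skipping weekends) brings us to Thursday, Aug 23, 2029, which is the date on which the default interest accrual becomes due.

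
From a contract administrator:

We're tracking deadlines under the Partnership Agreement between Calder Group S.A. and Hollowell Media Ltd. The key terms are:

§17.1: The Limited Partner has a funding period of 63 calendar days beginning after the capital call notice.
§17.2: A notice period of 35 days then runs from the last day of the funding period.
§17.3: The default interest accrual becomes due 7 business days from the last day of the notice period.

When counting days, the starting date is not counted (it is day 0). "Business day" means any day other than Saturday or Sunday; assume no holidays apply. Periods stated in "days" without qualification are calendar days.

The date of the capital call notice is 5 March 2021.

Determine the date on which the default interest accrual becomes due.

The last day of the funding period: 63 calendar days after 5 March 2021 is 7 May 2021.
The last day of the notice period: 7 May 2021 + 35 days = 11 June 2021.
The date on which the default interest accrual becomes due: counting 7 business days from Friday, 11 June 2021 (Jun 14, Jun 15, Jun 16, Jun 17, Jun 18, Jun 21, Jun 22, skipping weekends) reaches Tuesday, 22 June 2021.

22 June 2021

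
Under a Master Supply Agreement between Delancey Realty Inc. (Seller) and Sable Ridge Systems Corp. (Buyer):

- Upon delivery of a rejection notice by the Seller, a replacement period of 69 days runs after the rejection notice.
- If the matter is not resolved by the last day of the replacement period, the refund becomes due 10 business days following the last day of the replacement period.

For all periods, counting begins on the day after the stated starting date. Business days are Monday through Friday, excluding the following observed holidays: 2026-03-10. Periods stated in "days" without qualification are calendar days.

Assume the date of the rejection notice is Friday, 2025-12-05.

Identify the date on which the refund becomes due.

2026-02-26

The last day of the replacement period: 2025-12-05 + 69 days = 2026-02-12.
The date on which the refund becomes due: counting 10 business days from Thursday, 2026-02-12 (Feb 13, Feb 16, Feb 17, Feb 18, Feb 19, Feb 20, Feb 23, Feb 24, Feb 25, Feb 26, skipping weekends) reaches Thursday, 2026-02-26.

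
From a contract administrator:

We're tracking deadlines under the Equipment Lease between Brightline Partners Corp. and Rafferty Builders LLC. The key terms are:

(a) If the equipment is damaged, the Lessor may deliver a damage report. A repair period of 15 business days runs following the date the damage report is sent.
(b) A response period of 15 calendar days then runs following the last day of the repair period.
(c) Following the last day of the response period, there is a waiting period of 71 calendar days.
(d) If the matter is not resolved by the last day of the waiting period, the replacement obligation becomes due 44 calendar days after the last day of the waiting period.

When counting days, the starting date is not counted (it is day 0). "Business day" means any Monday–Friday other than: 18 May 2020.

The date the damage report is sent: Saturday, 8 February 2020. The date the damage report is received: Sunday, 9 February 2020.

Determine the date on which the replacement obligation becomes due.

7 July 2020

From Saturday, 8 February 2020, 15 business days (Feb 10, Feb 11, Feb 12, Feb 13, …, Feb 26, Feb 27, Feb 28, skipping weekends) brings us to Friday, 28 February 2020, which is the last day of the repair period.
The last day of the response period: 15 calendar days after 28 February 2020 is 14 March 2020.
The last day of the waiting period: 14 March 2020 + 71 days = 24 May 2020.
Adding 44 calendar days to 24 May 2020 gives 7 July 2020, which is the date on which the replacement obligation becomes due.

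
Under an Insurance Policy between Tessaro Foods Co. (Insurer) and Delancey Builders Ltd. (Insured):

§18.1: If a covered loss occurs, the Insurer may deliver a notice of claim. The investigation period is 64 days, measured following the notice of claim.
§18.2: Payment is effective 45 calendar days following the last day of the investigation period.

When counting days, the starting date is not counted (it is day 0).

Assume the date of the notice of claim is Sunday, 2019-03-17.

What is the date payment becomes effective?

2019-07-04

The last day of the investigation period: 2019-03-17 + 64 days = 2019-05-20.
Adding 45 calendar days to 2019-05-20 gives 2019-07-04, which is the date payment becomes effective.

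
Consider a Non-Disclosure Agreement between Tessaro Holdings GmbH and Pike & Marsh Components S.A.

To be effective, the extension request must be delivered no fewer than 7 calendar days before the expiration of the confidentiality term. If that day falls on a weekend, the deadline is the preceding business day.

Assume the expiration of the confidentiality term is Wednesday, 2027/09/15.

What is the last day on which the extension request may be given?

2027/09/08

2027/09/15 minus 7 days is 2027/09/08. That is a Wednesday, so no adjustment is needed.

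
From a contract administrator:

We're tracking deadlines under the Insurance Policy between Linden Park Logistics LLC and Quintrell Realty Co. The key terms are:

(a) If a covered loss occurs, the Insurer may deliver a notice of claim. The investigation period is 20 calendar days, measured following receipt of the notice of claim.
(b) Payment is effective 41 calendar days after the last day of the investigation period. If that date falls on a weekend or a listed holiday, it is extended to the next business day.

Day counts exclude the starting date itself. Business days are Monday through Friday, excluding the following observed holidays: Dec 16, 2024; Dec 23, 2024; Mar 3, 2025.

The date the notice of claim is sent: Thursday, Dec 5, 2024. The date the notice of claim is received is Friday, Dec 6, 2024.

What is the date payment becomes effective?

Feb 5, 2025

The last day of the investigation period: Dec 6, 2024 + 20 days = Dec 26, 2024.
Adding 41 calendar days to Dec 26, 2024 gives Feb 5, 2025, which is the date payment becomes effective. Feb 5, 2025 is a Wednesday and is not a listed holiday, so no roll-forward applies.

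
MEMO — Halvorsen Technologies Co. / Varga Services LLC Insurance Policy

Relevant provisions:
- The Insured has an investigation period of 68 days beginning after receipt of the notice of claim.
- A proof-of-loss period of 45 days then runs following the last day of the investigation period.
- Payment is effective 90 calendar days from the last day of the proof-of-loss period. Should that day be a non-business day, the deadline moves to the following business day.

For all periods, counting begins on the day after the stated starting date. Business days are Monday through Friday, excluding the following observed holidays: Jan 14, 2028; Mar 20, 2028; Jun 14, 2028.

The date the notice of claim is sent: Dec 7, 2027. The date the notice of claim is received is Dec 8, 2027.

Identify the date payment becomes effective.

The last day of the investigation period: Dec 8, 2027 + 68 days = Feb 14, 2028.
The last day of the proof-of-loss period: Feb 14, 2028 + 45 days = Mar 30, 2028.
The date payment becomes effective: Mar 30, 2028 + 90 days = Jun 28, 2028. Jun 28, 2028 is a Wednesday and is not a listed holiday, so no roll-forward applies.

Jun 28, 2028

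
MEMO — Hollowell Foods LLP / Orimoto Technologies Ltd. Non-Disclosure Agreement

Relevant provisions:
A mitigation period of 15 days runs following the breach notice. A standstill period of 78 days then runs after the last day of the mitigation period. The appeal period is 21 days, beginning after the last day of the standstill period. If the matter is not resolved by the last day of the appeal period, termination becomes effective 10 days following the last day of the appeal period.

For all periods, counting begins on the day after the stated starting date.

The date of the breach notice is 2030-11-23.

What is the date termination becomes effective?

2031-03-27

The last day of the mitigation period: 15 calendar days after 2030-11-23 is 2030-12-08.
The last day of the standstill period: 2030-12-08 + 78 days = 2031-02-24.
The last day of the appeal period: 21 calendar days after 2031-02-24 is 2031-03-17.
The date termination becomes effective: 2031-03-17 + 10 days = 2031-03-27.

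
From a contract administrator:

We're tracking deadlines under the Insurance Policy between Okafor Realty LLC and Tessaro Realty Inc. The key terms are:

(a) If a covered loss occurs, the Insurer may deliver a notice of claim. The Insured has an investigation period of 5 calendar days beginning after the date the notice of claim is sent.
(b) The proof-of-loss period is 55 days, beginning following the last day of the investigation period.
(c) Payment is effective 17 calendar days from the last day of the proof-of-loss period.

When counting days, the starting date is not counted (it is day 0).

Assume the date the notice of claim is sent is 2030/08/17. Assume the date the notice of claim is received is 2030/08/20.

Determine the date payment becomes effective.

2030/11/02

Adding 5 calendar days to 2030/08/17 gives 2030/08/22, which is the last day of the investigation period.
The last day of the proof-of-loss period: 55 calendar days after 2030/08/22 is 2030/10/16.
Adding 17 calendar days to 2030/10/16 gives 2030/11/02, which is the date payment becomes effective.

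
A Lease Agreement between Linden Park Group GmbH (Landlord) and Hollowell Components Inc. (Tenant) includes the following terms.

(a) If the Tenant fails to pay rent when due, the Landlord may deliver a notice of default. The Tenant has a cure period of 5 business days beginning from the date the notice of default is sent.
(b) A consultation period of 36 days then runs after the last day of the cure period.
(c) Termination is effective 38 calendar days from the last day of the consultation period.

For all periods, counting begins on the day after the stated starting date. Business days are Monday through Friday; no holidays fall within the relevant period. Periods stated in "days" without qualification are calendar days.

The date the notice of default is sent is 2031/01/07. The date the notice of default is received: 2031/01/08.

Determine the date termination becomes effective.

The last day of the cure period: counting 5 business days from Tuesday, 2031/01/07 (Jan 8, Jan 9, Jan 10, Jan 13, Jan 14, skipping weekends) reaches Tuesday, 2031/01/14.
The last day of the consultation period: 36 calendar days after 2031/01/14 is 2031/02/19.
The date termination becomes effective: 2031/02/19 + 38 days = 2031/03/29.

2031/03/29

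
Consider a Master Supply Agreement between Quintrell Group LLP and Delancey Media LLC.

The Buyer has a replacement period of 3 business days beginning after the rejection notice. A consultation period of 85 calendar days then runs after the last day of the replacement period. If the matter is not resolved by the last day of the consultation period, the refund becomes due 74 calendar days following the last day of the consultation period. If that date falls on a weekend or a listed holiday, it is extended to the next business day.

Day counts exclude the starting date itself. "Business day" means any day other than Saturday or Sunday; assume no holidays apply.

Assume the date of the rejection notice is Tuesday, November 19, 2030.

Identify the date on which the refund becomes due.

April 30, 2031

From Tuesday, November 19, 2030, 3 business days (Nov 20, Nov 21, Nov 22, skipping weekends) brings us to Friday, November 22, 2030, which is the last day of the replacement period.
The last day of the consultation period: November 22, 2030 + 85 days = February 15, 2031.
Adding 74 calendar days to February 15, 2031 gives April 30, 2031, which is the date on which the refund becomes due. April 30, 2031 is a Wednesday, so no roll-forward applies.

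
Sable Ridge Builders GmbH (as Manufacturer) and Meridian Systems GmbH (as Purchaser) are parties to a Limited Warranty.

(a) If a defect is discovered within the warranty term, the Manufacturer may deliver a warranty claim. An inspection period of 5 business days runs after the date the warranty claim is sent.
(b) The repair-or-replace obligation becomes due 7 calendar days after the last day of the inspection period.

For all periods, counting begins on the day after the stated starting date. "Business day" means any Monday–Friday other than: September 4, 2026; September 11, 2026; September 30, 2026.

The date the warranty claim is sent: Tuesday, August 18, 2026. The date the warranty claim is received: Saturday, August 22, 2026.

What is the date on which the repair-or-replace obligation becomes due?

The last day of the inspection period: 5 business days after Tuesday, August 18, 2026, skipping weekends — Aug 19, Aug 20, Aug 21, Aug 24, Aug 25 — lands on Tuesday, August 25, 2026.
The date on which the repair-or-replace obligation becomes due: 7 calendar days after August 25, 2026 is September 1, 2026.

September 1, 2026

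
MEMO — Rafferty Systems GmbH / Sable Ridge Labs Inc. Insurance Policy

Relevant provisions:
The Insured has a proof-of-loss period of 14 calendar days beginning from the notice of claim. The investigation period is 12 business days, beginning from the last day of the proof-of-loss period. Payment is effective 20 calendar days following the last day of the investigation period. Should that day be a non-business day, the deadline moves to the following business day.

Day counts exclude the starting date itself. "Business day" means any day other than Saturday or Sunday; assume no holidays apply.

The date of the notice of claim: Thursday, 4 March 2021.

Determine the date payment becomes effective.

26 April 2021

The last day of the proof-of-loss period: 14 calendar days after 4 March 2021 is 18 March 2021.
From Thursday, 18 March 2021, 12 business days (Mar 19, Mar 22, Mar 23, Mar 24, …, Apr 1, Apr 2, Apr 5, skipping weekends) brings us to Monday, 5 April 2021, which is the last day of the investigation period.
The date payment becomes effective: 5 April 2021 + 20 days = 25 April 2021. That falls on a Sunday, so it rolls to the next business day, Monday, 26 April 2021.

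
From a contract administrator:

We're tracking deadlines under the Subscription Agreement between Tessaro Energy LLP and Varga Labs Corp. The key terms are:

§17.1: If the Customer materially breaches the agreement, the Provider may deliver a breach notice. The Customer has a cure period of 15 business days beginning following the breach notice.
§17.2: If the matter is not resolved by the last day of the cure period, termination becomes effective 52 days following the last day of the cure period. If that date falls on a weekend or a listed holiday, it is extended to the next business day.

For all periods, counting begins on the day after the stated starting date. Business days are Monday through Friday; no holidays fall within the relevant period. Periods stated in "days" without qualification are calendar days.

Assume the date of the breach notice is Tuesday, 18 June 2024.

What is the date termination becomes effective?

30 August 2024

From Tuesday, 18 June 2024, 15 business days (Jun 19, Jun 20, Jun 21, Jun 24, …, Jul 5, Jul 8, Jul 9, skipping weekends) brings us to Tuesday, 9 July 2024, which is the last day of the cure period.
The date termination becomes effective: 52 calendar days after 9 July 2024 is 30 August 2024. 30 August 2024 is a Friday, so no roll-forward applies.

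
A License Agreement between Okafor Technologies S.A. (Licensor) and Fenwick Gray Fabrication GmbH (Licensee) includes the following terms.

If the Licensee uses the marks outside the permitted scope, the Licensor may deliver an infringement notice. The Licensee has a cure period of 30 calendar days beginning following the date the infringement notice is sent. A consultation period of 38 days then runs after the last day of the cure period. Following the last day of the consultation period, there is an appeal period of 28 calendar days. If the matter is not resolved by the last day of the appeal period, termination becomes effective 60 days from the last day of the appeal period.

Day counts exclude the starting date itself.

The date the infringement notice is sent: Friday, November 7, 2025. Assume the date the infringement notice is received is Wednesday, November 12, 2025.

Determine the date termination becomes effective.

Adding 30 calendar days to November 7, 2025 gives December 7, 2025, which is the last day of the cure period.
Adding 38 calendar days to December 7, 2025 gives January 14, 2026, which is the last day of the consultation period.
Adding 28 calendar days to January 14, 2026 gives February 11, 2026, which is the last day of the appeal period.
The date termination becomes effective: February 11, 2026 + 60 days = April 12, 2026.

April 12, 2026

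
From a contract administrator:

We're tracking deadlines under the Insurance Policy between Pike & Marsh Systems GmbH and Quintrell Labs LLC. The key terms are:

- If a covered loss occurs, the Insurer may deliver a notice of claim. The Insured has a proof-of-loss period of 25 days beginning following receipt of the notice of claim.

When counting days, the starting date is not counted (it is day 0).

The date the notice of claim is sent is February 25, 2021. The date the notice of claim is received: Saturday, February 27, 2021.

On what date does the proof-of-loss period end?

March 24, 2021

The last day of the proof-of-loss period: 25 calendar days after February 27, 2021 is March 24, 2021.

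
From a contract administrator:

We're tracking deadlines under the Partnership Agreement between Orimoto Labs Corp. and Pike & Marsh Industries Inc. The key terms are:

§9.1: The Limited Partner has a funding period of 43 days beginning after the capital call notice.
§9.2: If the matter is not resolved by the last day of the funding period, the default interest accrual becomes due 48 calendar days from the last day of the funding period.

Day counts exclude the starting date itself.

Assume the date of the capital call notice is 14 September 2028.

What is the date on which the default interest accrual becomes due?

14 December 2028

The last day of the funding period: 14 September 2028 + 43 days = 27 October 2028.
Adding 48 calendar days to 27 October 2028 gives 14 December 2028, which is the date on which the default interest accrual becomes due.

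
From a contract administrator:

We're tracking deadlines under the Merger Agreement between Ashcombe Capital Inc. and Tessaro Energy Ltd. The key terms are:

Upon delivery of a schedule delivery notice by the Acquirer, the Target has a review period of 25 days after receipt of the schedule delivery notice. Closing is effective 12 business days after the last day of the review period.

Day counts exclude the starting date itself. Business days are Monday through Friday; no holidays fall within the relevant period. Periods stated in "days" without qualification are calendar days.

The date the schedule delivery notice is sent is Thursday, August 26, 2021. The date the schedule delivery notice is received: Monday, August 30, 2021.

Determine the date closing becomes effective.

October 12, 2021

Adding 25 calendar days to August 30, 2021 gives September 24, 2021, which is the last day of the review period.
The date closing becomes effective: 12 business days after Friday, September 24, 2021, skipping weekends — Sep 27, Sep 28, Sep 29, Sep 30, …, Oct 8, Oct 11, Oct 12 — lands on Tuesday, October 12, 2021.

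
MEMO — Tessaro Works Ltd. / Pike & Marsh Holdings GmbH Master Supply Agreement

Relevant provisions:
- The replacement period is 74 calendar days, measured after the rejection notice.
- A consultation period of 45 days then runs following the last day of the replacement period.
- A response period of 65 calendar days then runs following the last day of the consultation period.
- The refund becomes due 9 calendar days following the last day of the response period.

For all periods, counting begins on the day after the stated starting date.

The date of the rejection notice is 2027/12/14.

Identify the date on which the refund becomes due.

Adding 74 calendar days to 2027/12/14 gives 2028/02/26, which is the last day of the replacement period.
Adding 45 calendar days to 2028/02/26 gives 2028/04/11, which is the last day of the consultation period.
The last day of the response period: 2028/04/11 + 65 days = 2028/06/15.
The date on which the refund becomes due: 2028/06/15 + 9 days = 2028/06/24.

2028/06/24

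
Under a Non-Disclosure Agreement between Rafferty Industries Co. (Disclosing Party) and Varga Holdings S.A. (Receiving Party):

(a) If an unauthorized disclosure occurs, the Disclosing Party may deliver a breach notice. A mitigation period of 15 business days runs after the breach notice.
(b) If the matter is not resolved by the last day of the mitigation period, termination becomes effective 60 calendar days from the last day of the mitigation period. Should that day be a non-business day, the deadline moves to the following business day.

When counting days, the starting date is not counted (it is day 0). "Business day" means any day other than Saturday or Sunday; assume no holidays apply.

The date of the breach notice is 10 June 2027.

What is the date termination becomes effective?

The last day of the mitigation period: 15 business days after Thursday, 10 June 2027, skipping weekends — Jun 11, Jun 14, Jun 15, Jun 16, …, Jun 29, Jun 30, Jul 1 — lands on Thursday, 1 July 2027.
The date termination becomes effective: 1 July 2027 + 60 days = 30 August 2027. 30 August 2027 is a Monday, so no roll-forward applies.

30 August 2027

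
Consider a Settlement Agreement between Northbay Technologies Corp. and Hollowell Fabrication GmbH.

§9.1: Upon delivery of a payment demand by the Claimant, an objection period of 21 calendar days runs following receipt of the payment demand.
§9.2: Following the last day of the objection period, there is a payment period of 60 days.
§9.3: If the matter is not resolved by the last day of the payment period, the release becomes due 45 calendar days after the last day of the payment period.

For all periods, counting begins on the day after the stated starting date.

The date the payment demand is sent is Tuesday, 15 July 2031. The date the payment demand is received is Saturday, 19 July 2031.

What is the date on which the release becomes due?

The last day of the objection period: 21 calendar days after 19 July 2031 is 9 August 2031.
The last day of the payment period: 60 calendar days after 9 August 2031 is 8 October 2031.
Adding 45 calendar days to 8 October 2031 gives 22 November 2031, which is the date on which the release becomes due.

22 November 2031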